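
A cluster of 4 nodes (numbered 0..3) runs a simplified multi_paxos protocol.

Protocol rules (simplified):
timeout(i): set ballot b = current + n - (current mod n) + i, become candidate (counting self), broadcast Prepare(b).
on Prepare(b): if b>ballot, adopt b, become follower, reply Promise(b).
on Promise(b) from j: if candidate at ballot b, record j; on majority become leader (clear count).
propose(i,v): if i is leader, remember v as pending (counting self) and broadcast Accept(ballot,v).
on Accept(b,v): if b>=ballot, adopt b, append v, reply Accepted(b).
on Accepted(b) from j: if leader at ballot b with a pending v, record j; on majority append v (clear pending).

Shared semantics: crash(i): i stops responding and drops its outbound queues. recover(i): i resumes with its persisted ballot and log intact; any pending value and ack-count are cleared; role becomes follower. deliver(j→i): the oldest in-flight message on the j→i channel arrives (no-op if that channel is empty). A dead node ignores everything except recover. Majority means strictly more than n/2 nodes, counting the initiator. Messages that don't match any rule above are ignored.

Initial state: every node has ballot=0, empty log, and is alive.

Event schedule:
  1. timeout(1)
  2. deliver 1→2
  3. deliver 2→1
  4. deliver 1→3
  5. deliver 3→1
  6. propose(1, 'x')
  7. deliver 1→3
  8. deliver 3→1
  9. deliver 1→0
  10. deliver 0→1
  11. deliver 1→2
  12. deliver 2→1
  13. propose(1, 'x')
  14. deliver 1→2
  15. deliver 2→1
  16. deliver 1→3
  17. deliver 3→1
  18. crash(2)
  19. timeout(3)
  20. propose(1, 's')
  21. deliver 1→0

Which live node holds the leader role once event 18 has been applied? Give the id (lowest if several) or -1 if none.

after 1 — timeout(1): n1:cand/b5/[-]
after 2 — deliver 1→2: n2:foll/b5/[-]
after 3 — deliver 2→1: ·
after 4 — deliver 1→3: n3:foll/b5/[-]
after 5 — deliver 3→1: n1:lead/b5/[-]
after 6 — propose(1,'x'): ·
after 7 — deliver 1→3: n3:foll/b5/[x]
after 8 — deliver 3→1: ·
after 9 — deliver 1→0: n0:foll/b5/[-]
after 10 — deliver 0→1: ·
after 11 — deliver 1→2: n2:foll/b5/[x]
after 12 — deliver 2→1: n1:lead/b5/[x]
after 13 — propose(1,'x'): ·
after 14 — deliver 1→2: n2:foll/b5/[x,x]
after 15 — deliver 2→1: ·
after 16 — deliver 1→3: n3:foll/b5/[x,x]
after 17 — deliver 3→1: n1:lead/b5/[x,x]
after 18 — crash(2): n2:✗foll/b5/[x,x]

1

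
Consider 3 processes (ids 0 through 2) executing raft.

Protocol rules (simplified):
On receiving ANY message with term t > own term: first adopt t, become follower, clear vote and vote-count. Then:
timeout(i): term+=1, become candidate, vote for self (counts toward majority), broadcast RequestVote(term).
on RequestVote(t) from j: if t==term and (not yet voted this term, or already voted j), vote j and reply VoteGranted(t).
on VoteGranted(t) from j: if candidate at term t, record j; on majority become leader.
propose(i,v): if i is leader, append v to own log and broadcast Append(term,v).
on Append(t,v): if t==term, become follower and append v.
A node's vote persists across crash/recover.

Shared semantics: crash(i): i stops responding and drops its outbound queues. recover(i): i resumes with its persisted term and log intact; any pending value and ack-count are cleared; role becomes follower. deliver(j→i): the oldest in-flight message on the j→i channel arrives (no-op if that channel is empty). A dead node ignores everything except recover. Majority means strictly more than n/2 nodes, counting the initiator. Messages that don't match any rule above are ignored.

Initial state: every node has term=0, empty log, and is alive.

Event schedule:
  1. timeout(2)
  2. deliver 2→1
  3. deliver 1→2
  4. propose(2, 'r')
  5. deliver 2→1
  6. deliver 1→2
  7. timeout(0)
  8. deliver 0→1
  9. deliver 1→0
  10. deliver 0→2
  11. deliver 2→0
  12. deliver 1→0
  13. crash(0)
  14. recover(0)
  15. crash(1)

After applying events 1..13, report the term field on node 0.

1

after 1 — timeout(2): n2:cand/t1/[-]
after 2 — deliver 2→1: n1:foll/t1/[-]
after 3 — deliver 1→2: n2:lead/t1/[-]
after 4 — propose(2,'r'): n2:lead/t1/[r]
after 5 — deliver 2→1: n1:foll/t1/[r]
after 6 — deliver 1→2: ·
after 7 — timeout(0): n0:cand/t1/[-]
after 8 — deliver 0→1: ·
after 9 — deliver 1→0: ·
after 10 — deliver 0→2: ·
after 11 — deliver 2→0: ·
after 12 — deliver 1→0: ·
after 13 — crash(0): n0:✗cand/t1/[-]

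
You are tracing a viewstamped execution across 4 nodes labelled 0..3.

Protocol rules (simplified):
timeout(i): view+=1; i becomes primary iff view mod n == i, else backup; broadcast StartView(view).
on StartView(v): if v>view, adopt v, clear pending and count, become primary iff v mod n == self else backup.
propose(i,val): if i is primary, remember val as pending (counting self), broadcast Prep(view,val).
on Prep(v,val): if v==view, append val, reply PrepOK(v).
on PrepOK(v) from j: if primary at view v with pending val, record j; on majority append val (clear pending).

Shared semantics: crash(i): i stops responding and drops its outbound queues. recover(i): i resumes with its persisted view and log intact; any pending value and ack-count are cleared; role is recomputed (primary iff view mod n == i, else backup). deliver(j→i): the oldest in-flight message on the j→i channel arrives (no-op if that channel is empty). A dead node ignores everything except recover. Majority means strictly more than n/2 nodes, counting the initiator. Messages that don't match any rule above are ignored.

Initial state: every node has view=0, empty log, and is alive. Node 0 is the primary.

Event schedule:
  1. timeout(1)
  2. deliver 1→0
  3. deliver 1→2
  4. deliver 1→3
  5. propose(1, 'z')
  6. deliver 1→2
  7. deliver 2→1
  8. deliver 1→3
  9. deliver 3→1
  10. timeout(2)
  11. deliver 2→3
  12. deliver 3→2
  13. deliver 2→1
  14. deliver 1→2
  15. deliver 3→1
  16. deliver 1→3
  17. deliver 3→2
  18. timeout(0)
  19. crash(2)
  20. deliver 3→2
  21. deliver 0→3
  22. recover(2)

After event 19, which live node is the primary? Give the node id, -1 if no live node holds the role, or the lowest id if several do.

-1

[1] timeout(1) → N1(prim v1 [-])
[2] deliver 1→0 → N0(back v1 [-])
[3] deliver 1→2 → N2(back v1 [-])
[4] deliver 1→3 → N3(back v1 [-])
[5] propose(1,'z') → ∅
[6] deliver 1→2 → N2(back v1 [z])
[7] deliver 2→1 → ∅
[8] deliver 1→3 → N3(back v1 [z])
[9] deliver 3→1 → N1(prim v1 [z])
[10] timeout(2) → N2(prim v2 [z])
[11] deliver 2→3 → N3(back v2 [z])
[12] deliver 3→2 → ∅
[13] deliver 2→1 → N1(back v2 [z])
[14] deliver 1→2 → ∅
[15] deliver 3→1 → ∅
[16] deliver 1→3 → ∅
[17] deliver 3→2 → ∅
[18] timeout(0) → N0(back v2 [-])
[19] crash(2) → N2(✗prim v2 [z])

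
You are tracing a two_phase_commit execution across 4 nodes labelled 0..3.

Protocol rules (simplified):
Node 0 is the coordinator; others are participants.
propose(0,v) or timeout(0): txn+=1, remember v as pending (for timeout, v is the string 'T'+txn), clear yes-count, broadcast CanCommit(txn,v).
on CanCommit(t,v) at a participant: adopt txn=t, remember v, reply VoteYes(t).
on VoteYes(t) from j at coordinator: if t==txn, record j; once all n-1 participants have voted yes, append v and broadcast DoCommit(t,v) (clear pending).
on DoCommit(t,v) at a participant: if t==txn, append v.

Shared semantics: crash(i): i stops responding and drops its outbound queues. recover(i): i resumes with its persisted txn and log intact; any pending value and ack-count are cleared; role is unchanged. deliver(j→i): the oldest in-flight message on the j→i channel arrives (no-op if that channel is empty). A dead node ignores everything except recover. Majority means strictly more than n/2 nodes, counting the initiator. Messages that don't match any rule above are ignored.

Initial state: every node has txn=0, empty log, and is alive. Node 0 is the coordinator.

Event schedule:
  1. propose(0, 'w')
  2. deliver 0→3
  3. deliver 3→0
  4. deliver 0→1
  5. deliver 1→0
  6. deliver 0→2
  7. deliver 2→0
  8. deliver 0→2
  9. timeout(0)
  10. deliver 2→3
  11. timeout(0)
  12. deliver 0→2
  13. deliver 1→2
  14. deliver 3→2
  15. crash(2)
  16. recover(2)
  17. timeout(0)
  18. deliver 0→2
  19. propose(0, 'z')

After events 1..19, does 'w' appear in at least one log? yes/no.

[1] propose(0,'w') → N0(coor t1 [-])
[2] deliver 0→3 → N3(part t1 [-])
[3] deliver 3→0 → ∅
[4] deliver 0→1 → N1(part t1 [-])
[5] deliver 1→0 → ∅
[6] deliver 0→2 → N2(part t1 [-])
[7] deliver 2→0 → N0(coor t1 [w])
[8] deliver 0→2 → N2(part t1 [w])
[9] timeout(0) → N0(coor t2 [w])
[10] deliver 2→3 → ∅
[11] timeout(0) → N0(coor t3 [w])
[12] deliver 0→2 → N2(part t2 [w])
[13] deliver 1→2 → ∅
[14] deliver 3→2 → ∅
[15] crash(2) → N2(✗part t2 [w])
[16] recover(2) → N2(part t2 [w])
[17] timeout(0) → N0(coor t4 [w])
[18] deliver 0→2 → N2(part t3 [w])
[19] propose(0,'z') → N0(coor t5 [w])

yes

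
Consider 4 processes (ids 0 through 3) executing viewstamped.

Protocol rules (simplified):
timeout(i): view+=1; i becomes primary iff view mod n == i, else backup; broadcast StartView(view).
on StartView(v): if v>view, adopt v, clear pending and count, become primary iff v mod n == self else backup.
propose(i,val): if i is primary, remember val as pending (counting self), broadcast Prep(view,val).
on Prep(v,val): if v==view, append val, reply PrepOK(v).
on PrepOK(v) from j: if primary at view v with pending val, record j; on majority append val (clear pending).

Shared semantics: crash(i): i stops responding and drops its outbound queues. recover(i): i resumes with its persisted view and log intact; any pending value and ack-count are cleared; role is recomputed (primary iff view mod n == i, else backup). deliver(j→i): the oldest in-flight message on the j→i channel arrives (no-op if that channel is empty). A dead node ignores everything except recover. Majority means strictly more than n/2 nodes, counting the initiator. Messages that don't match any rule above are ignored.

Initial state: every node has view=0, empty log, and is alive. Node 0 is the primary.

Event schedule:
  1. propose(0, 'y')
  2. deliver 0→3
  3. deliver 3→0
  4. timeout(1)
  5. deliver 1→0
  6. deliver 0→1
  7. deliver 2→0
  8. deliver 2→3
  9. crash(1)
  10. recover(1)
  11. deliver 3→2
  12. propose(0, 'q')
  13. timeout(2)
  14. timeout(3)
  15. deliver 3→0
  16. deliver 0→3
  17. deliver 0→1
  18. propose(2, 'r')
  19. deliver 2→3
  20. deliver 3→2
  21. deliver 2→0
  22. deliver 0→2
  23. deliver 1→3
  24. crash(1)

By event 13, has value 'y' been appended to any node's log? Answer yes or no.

after 1 — propose(0,'y'): ·
after 2 — deliver 0→3: n3:back/v0/[y]
after 3 — deliver 3→0: ·
after 4 — timeout(1): n1:prim/v1/[-]
after 5 — deliver 1→0: n0:back/v1/[-]
after 6 — deliver 0→1: ·
after 7 — deliver 2→0: ·
after 8 — deliver 2→3: ·
after 9 — crash(1): n1:✗prim/v1/[-]
after 10 — recover(1): n1:prim/v1/[-]
after 11 — deliver 3→2: ·
after 12 — propose(0,'q'): ·
after 13 — timeout(2): n2:back/v1/[-]

yes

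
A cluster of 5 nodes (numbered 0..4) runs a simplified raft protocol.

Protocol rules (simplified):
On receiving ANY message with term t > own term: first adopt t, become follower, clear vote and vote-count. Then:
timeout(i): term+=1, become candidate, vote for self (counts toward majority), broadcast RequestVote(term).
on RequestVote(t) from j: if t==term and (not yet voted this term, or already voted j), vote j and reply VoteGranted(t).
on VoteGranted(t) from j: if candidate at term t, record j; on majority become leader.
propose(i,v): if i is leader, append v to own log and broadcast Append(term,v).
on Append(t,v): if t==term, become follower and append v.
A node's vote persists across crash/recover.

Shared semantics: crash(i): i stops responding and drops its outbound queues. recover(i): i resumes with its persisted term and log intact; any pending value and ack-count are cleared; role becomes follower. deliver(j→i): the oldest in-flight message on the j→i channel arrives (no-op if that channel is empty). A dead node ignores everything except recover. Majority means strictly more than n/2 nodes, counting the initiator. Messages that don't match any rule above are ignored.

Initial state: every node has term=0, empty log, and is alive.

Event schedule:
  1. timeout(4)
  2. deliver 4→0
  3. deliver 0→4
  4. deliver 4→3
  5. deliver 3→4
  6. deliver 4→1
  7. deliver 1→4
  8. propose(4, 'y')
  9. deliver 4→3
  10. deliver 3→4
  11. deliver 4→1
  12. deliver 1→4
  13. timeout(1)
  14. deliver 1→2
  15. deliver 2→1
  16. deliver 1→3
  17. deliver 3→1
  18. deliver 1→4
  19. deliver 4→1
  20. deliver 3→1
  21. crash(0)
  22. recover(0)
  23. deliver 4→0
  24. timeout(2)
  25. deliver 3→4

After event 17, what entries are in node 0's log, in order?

e1 timeout(4): 4[cand,t=1,-]
e2 deliver 4→0: 0[foll,t=1,-]
e3 deliver 0→4: ·
e4 deliver 4→3: 3[foll,t=1,-]
e5 deliver 3→4: 4[lead,t=1,-]
e6 deliver 4→1: 1[foll,t=1,-]
e7 deliver 1→4: ·
e8 propose(4,'y'): 4[lead,t=1,y]
e9 deliver 4→3: 3[foll,t=1,y]
e10 deliver 3→4: ·
e11 deliver 4→1: 1[foll,t=1,y]
e12 deliver 1→4: ·
e13 timeout(1): 1[cand,t=2,y]
e14 deliver 1→2: 2[foll,t=2,-]
e15 deliver 2→1: ·
e16 deliver 1→3: 3[foll,t=2,y]
e17 deliver 3→1: 1[lead,t=2,y]

empty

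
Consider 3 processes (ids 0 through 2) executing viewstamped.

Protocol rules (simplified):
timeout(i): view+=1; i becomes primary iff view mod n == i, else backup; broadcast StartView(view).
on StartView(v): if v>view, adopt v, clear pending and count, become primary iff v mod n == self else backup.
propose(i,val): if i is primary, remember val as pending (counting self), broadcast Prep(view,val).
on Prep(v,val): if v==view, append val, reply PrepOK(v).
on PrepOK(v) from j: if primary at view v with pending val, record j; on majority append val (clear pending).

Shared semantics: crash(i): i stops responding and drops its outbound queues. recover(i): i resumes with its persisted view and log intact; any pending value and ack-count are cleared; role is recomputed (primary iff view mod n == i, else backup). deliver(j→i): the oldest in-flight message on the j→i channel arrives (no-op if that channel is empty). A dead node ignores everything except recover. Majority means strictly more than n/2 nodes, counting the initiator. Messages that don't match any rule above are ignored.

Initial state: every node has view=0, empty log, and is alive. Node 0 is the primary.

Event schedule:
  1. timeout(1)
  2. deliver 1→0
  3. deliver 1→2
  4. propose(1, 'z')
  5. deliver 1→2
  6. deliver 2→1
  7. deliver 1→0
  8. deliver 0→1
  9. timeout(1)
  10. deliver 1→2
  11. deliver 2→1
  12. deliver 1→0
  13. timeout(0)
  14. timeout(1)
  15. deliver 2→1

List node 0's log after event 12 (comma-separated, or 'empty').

[1] timeout(1) → N1(prim v1 [-])
[2] deliver 1→0 → N0(back v1 [-])
[3] deliver 1→2 → N2(back v1 [-])
[4] propose(1,'z') → ∅
[5] deliver 1→2 → N2(back v1 [z])
[6] deliver 2→1 → N1(prim v1 [z])
[7] deliver 1→0 → N0(back v1 [z])
[8] deliver 0→1 → ∅
[9] timeout(1) → N1(back v2 [z])
[10] deliver 1→2 → N2(prim v2 [z])
[11] deliver 2→1 → ∅
[12] deliver 1→0 → N0(back v2 [z])

z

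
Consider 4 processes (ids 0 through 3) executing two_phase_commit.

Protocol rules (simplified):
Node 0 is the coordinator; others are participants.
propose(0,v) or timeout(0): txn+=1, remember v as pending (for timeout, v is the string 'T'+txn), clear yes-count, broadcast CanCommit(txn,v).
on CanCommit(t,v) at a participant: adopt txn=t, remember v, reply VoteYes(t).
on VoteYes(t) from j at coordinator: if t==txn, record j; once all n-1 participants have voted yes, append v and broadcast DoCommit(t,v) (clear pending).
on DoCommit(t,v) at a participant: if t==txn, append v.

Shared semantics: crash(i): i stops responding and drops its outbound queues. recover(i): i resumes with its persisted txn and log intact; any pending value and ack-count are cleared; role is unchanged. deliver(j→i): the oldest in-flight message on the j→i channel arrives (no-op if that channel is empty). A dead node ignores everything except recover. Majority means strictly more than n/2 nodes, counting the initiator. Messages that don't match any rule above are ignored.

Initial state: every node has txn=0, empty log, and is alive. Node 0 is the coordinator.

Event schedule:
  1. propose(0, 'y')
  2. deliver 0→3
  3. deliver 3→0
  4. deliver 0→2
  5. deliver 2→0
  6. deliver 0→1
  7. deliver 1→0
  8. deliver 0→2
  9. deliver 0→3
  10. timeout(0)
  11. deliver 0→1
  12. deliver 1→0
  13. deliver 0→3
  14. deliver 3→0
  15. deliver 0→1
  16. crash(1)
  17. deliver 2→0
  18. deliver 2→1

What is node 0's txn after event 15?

step 1 propose(0,'y'): 0={coor,t=1,log=-}
step 2 deliver 0→3: 3={part,t=1,log=-}
step 3 deliver 3→0: —
step 4 deliver 0→2: 2={part,t=1,log=-}
step 5 deliver 2→0: —
step 6 deliver 0→1: 1={part,t=1,log=-}
step 7 deliver 1→0: 0={coor,t=1,log=y}
step 8 deliver 0→2: 2={part,t=1,log=y}
step 9 deliver 0→3: 3={part,t=1,log=y}
step 10 timeout(0): 0={coor,t=2,log=y}
step 11 deliver 0→1: 1={part,t=1,log=y}
step 12 deliver 1→0: —
step 13 deliver 0→3: 3={part,t=2,log=y}
step 14 deliver 3→0: —
step 15 deliver 0→1: 1={part,t=2,log=y}

2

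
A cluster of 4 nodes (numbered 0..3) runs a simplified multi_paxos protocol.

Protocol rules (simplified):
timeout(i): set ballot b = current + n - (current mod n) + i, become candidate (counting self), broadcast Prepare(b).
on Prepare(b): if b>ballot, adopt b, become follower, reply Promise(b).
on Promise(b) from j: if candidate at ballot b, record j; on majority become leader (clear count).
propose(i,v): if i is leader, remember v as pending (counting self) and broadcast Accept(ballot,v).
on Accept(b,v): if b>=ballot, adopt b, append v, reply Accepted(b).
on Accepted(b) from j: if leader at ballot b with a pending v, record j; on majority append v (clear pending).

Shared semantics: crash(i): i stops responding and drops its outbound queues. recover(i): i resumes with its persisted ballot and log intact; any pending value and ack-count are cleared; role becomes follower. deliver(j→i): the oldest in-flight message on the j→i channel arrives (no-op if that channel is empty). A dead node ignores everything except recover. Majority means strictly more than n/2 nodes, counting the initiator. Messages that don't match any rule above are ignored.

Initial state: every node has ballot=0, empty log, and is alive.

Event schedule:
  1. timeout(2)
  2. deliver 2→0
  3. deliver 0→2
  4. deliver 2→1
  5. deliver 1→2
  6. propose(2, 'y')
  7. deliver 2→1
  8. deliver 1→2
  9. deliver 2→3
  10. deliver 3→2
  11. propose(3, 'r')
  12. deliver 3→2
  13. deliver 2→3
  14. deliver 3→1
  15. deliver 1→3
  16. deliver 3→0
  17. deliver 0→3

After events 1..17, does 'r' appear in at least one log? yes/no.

after 1 — timeout(2): n2:cand/b6/[-]
after 2 — deliver 2→0: n0:foll/b6/[-]
after 3 — deliver 0→2: ·
after 4 — deliver 2→1: n1:foll/b6/[-]
after 5 — deliver 1→2: n2:lead/b6/[-]
after 6 — propose(2,'y'): ·
after 7 — deliver 2→1: n1:foll/b6/[y]
after 8 — deliver 1→2: ·
after 9 — deliver 2→3: n3:foll/b6/[-]
after 10 — deliver 3→2: ·
after 11 — propose(3,'r'): ·
after 12 — deliver 3→2: ·
after 13 — deliver 2→3: n3:foll/b6/[y]
after 14 — deliver 3→1: ·
after 15 — deliver 1→3: ·
after 16 — deliver 3→0: ·
after 17 — deliver 0→3: ·

no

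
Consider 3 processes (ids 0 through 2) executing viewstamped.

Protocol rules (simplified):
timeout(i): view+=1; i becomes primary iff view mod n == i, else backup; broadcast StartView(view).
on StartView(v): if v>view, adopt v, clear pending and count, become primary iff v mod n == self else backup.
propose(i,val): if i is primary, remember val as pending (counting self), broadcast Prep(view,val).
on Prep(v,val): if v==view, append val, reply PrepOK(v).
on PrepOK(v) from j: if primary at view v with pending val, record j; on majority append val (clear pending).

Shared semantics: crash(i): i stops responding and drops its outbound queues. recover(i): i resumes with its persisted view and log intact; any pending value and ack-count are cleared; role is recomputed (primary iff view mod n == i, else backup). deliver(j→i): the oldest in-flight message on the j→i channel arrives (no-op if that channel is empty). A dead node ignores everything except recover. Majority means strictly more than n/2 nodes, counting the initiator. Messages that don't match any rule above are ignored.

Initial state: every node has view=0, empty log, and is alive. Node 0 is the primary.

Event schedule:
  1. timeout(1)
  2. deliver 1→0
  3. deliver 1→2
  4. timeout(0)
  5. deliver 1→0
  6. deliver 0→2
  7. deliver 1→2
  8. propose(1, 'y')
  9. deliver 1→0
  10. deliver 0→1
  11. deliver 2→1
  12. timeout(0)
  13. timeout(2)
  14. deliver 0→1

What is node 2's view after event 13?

3

[1] timeout(1) → N1(prim v1 [-])
[2] deliver 1→0 → N0(back v1 [-])
[3] deliver 1→2 → N2(back v1 [-])
[4] timeout(0) → N0(back v2 [-])
[5] deliver 1→0 → ∅
[6] deliver 0→2 → N2(prim v2 [-])
[7] deliver 1→2 → ∅
[8] propose(1,'y') → ∅
[9] deliver 1→0 → ∅
[10] deliver 0→1 → N1(back v2 [-])
[11] deliver 2→1 → ∅
[12] timeout(0) → N0(prim v3 [-])
[13] timeout(2) → N2(back v3 [-])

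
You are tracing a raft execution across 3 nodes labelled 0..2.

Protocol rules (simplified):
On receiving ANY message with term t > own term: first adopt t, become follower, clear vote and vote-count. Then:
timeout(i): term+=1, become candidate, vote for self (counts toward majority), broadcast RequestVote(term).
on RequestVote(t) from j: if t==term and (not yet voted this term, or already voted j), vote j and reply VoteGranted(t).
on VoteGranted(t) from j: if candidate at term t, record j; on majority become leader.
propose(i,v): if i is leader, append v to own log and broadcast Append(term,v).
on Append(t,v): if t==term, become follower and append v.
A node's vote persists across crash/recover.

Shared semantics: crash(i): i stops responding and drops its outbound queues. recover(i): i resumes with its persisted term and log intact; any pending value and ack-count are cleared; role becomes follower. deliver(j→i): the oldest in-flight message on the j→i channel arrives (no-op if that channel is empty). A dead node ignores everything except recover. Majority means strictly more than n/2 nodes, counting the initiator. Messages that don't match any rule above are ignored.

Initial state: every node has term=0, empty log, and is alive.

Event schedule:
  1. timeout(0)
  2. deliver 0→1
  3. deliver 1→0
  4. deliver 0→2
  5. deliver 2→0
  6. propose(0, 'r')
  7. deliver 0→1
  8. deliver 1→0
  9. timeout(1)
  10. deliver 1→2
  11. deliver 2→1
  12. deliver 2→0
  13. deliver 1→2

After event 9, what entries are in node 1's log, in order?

r

e1 timeout(0): 0[cand,t=1,-]
e2 deliver 0→1: 1[foll,t=1,-]
e3 deliver 1→0: 0[lead,t=1,-]
e4 deliver 0→2: 2[foll,t=1,-]
e5 deliver 2→0: ·
e6 propose(0,'r'): 0[lead,t=1,r]
e7 deliver 0→1: 1[foll,t=1,r]
e8 deliver 1→0: ·
e9 timeout(1): 1[cand,t=2,r]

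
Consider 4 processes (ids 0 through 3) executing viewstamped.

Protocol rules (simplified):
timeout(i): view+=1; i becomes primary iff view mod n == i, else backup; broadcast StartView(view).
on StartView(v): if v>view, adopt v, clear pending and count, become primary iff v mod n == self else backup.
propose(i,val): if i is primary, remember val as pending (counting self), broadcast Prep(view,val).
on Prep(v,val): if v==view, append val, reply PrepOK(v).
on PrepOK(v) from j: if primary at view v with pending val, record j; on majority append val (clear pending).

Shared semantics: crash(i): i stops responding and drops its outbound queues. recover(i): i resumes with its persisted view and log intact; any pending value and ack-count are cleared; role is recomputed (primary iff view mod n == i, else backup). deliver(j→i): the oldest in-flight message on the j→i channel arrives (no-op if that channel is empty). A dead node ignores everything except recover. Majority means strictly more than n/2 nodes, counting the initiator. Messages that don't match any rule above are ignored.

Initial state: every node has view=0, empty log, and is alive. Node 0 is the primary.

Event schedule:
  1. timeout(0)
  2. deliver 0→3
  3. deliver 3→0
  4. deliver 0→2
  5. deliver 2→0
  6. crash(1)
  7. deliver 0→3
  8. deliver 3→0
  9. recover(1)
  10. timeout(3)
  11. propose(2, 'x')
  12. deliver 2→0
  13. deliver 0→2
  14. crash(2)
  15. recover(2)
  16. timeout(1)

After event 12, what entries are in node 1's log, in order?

e1 timeout(0): 0[back,v=1,-]
e2 deliver 0→3: 3[back,v=1,-]
e3 deliver 3→0: ·
e4 deliver 0→2: 2[back,v=1,-]
e5 deliver 2→0: ·
e6 crash(1): 1[✗back,v=0,-]
e7 deliver 0→3: ·
e8 deliver 3→0: ·
e9 recover(1): 1[back,v=0,-]
e10 timeout(3): 3[back,v=2,-]
e11 propose(2,'x'): ·
e12 deliver 2→0: ·

empty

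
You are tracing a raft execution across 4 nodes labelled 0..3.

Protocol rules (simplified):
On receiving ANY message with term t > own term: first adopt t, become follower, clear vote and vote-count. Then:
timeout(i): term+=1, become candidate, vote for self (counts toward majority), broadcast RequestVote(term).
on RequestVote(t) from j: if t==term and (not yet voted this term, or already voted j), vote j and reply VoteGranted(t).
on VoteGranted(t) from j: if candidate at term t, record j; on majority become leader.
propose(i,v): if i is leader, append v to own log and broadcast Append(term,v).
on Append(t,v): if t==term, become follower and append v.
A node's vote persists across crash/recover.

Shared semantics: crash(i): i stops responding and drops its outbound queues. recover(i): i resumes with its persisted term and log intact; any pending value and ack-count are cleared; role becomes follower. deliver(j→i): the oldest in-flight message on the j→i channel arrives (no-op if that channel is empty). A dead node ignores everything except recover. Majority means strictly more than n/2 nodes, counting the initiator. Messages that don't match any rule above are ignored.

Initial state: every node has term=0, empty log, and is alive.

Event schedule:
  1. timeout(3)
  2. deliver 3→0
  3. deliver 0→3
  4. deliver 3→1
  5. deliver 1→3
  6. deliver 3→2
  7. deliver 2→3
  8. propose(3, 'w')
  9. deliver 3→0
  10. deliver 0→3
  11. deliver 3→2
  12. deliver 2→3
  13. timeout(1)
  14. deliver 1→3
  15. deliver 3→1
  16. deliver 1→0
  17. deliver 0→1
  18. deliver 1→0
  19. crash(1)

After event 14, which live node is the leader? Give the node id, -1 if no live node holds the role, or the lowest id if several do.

-1

after 1 — timeout(3): n3:cand/t1/[-]
after 2 — deliver 3→0: n0:foll/t1/[-]
after 3 — deliver 0→3: ·
after 4 — deliver 3→1: n1:foll/t1/[-]
after 5 — deliver 1→3: n3:lead/t1/[-]
after 6 — deliver 3→2: n2:foll/t1/[-]
after 7 — deliver 2→3: ·
after 8 — propose(3,'w'): n3:lead/t1/[w]
after 9 — deliver 3→0: n0:foll/t1/[w]
after 10 — deliver 0→3: ·
after 11 — deliver 3→2: n2:foll/t1/[w]
after 12 — deliver 2→3: ·
after 13 — timeout(1): n1:cand/t2/[-]
after 14 — deliver 1→3: n3:foll/t2/[w]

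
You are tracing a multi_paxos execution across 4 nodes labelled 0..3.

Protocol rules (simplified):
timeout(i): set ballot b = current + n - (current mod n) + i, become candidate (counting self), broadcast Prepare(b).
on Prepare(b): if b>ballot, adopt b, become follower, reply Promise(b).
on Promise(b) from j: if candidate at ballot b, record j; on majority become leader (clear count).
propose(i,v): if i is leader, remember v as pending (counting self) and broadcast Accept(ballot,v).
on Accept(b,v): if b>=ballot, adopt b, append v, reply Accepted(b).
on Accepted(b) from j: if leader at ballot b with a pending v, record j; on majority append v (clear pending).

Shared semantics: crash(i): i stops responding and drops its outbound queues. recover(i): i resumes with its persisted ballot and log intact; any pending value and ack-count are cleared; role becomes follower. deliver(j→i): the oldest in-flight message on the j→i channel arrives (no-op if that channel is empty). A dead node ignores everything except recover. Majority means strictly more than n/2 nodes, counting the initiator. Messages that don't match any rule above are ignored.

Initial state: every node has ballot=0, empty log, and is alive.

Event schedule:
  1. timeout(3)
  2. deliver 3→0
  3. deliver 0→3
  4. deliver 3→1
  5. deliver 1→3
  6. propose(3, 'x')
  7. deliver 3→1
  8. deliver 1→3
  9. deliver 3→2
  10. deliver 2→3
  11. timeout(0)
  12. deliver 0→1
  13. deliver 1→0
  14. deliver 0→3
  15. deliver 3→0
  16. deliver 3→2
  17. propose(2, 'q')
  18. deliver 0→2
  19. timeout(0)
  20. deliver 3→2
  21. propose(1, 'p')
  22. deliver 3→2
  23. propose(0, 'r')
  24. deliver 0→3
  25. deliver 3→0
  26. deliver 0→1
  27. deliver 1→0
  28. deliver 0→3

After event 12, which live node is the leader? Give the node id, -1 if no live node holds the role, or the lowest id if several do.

3

[1] timeout(3) → N3(cand b7 [-])
[2] deliver 3→0 → N0(foll b7 [-])
[3] deliver 0→3 → ∅
[4] deliver 3→1 → N1(foll b7 [-])
[5] deliver 1→3 → N3(lead b7 [-])
[6] propose(3,'x') → ∅
[7] deliver 3→1 → N1(foll b7 [x])
[8] deliver 1→3 → ∅
[9] deliver 3→2 → N2(foll b7 [-])
[10] deliver 2→3 → ∅
[11] timeout(0) → N0(cand b8 [-])
[12] deliver 0→1 → N1(foll b8 [x])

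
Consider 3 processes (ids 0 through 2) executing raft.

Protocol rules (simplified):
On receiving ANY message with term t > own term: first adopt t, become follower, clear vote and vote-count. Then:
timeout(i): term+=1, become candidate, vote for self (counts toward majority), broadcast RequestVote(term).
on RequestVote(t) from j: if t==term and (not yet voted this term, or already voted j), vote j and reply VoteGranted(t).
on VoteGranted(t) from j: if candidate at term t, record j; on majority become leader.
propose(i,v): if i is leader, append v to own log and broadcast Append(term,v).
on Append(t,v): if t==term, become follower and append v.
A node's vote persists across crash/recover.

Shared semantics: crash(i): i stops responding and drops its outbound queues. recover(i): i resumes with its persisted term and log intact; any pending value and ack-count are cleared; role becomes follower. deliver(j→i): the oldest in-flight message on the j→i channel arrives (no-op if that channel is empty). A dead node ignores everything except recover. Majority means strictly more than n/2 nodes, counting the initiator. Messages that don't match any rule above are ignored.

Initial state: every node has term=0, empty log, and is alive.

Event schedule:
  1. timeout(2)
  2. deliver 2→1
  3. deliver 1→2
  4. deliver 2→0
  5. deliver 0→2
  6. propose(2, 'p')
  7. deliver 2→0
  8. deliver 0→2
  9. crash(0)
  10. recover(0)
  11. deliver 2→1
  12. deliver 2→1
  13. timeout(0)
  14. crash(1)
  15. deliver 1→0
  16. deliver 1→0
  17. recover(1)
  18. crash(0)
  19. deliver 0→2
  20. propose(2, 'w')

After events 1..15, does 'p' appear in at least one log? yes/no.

yes

[1] timeout(2) → N2(cand t1 [-])
[2] deliver 2→1 → N1(foll t1 [-])
[3] deliver 1→2 → N2(lead t1 [-])
[4] deliver 2→0 → N0(foll t1 [-])
[5] deliver 0→2 → ∅
[6] propose(2,'p') → N2(lead t1 [p])
[7] deliver 2→0 → N0(foll t1 [p])
[8] deliver 0→2 → ∅
[9] crash(0) → N0(✗foll t1 [p])
[10] recover(0) → N0(foll t1 [p])
[11] deliver 2→1 → N1(foll t1 [p])
[12] deliver 2→1 → ∅
[13] timeout(0) → N0(cand t2 [p])
[14] crash(1) → N1(✗foll t1 [p])
[15] deliver 1→0 → ∅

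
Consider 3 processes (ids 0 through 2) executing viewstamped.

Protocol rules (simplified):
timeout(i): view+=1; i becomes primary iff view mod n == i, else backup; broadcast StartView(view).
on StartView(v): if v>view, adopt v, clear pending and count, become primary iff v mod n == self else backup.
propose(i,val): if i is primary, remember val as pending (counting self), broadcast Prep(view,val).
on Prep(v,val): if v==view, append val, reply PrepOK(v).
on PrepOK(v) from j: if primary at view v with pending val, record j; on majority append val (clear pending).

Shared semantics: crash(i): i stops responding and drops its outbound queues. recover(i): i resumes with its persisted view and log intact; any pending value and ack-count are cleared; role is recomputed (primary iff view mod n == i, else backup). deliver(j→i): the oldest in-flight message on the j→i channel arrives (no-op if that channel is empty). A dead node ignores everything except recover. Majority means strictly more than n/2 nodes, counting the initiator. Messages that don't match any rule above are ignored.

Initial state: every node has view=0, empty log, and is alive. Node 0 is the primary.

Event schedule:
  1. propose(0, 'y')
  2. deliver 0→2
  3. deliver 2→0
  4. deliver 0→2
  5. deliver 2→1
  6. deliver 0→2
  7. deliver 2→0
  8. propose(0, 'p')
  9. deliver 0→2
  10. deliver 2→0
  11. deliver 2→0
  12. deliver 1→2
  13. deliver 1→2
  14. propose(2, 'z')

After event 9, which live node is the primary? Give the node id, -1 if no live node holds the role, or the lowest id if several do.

0

step 1 propose(0,'y'): —
step 2 deliver 0→2: 2={back,v=0,log=y}
step 3 deliver 2→0: 0={prim,v=0,log=y}
step 4 deliver 0→2: —
step 5 deliver 2→1: —
step 6 deliver 0→2: —
step 7 deliver 2→0: —
step 8 propose(0,'p'): —
step 9 deliver 0→2: 2={back,v=0,log=y,p}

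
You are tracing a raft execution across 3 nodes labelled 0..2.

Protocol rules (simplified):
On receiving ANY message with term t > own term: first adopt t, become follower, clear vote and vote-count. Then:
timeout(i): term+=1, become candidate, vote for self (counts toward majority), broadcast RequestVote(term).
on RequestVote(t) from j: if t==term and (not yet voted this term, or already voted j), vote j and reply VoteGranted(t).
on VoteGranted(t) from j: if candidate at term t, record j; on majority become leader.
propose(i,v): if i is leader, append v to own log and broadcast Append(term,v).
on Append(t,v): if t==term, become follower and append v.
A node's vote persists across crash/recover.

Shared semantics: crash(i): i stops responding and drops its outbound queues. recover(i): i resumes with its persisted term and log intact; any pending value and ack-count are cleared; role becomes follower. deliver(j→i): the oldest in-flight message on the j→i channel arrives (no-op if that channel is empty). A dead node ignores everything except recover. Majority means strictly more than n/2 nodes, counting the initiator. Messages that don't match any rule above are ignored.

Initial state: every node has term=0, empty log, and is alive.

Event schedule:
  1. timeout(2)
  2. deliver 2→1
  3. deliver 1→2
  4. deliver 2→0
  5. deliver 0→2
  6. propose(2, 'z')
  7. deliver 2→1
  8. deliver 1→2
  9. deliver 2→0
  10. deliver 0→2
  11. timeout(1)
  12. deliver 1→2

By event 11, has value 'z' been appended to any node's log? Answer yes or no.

yes

[1] timeout(2) → N2(cand t1 [-])
[2] deliver 2→1 → N1(foll t1 [-])
[3] deliver 1→2 → N2(lead t1 [-])
[4] deliver 2→0 → N0(foll t1 [-])
[5] deliver 0→2 → ∅
[6] propose(2,'z') → N2(lead t1 [z])
[7] deliver 2→1 → N1(foll t1 [z])
[8] deliver 1→2 → ∅
[9] deliver 2→0 → N0(foll t1 [z])
[10] deliver 0→2 → ∅
[11] timeout(1) → N1(cand t2 [z])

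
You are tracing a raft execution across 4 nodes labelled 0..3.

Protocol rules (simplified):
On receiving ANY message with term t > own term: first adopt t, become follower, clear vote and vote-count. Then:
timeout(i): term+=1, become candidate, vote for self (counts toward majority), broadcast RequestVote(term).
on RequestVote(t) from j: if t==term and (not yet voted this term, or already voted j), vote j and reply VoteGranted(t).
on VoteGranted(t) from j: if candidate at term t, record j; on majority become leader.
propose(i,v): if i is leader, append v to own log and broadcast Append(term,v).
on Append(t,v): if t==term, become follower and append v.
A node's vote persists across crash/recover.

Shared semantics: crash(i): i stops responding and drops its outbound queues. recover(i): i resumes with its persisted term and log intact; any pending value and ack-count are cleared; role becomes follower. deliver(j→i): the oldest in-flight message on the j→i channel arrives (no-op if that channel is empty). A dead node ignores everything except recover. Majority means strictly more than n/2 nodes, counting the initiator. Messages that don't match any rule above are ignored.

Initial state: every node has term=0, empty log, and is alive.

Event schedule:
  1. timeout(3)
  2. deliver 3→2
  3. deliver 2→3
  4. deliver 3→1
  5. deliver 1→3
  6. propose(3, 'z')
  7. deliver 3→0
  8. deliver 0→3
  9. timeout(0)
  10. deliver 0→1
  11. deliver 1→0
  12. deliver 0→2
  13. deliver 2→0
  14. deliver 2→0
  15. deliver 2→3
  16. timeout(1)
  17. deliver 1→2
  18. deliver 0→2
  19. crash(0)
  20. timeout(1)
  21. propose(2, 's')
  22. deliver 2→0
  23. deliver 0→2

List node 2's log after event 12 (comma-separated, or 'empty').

step 1 timeout(3): 3={cand,t=1,log=-}
step 2 deliver 3→2: 2={foll,t=1,log=-}
step 3 deliver 2→3: —
step 4 deliver 3→1: 1={foll,t=1,log=-}
step 5 deliver 1→3: 3={lead,t=1,log=-}
step 6 propose(3,'z'): 3={lead,t=1,log=z}
step 7 deliver 3→0: 0={foll,t=1,log=-}
step 8 deliver 0→3: —
step 9 timeout(0): 0={cand,t=2,log=-}
step 10 deliver 0→1: 1={foll,t=2,log=-}
step 11 deliver 1→0: —
step 12 deliver 0→2: 2={foll,t=2,log=-}

empty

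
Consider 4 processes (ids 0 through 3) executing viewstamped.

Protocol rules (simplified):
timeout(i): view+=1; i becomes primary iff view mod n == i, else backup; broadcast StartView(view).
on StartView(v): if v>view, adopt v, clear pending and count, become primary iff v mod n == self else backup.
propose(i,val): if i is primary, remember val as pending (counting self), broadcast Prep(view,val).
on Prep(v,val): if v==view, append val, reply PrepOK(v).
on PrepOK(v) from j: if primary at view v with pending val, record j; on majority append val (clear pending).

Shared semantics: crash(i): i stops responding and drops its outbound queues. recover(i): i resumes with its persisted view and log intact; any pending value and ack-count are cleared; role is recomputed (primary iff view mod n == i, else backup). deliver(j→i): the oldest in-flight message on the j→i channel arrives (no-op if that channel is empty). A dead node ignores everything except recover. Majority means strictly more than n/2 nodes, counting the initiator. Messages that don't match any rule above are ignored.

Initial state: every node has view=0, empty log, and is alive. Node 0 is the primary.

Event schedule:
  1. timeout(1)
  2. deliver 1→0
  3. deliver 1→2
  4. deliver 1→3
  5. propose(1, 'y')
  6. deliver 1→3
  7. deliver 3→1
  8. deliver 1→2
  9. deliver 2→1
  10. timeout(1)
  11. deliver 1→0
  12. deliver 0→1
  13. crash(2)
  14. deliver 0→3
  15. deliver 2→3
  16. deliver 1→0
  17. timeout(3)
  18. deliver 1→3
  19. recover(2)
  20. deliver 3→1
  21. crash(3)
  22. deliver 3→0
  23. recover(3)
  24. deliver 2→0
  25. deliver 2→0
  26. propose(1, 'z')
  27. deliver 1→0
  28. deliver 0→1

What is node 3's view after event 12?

1

[1] timeout(1) → N1(prim v1 [-])
[2] deliver 1→0 → N0(back v1 [-])
[3] deliver 1→2 → N2(back v1 [-])
[4] deliver 1→3 → N3(back v1 [-])
[5] propose(1,'y') → ∅
[6] deliver 1→3 → N3(back v1 [y])
[7] deliver 3→1 → ∅
[8] deliver 1→2 → N2(back v1 [y])
[9] deliver 2→1 → N1(prim v1 [y])
[10] timeout(1) → N1(back v2 [y])
[11] deliver 1→0 → N0(back v1 [y])
[12] deliver 0→1 → ∅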